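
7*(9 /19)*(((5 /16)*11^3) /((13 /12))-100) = 930195 /988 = 941.49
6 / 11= 0.55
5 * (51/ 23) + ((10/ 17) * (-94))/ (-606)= 1324315/ 118473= 11.18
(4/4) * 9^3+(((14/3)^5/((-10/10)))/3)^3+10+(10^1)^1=-155567805379865963/387420489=-401547697.65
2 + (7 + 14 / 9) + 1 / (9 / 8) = 103 / 9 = 11.44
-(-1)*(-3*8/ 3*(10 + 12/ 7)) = -656/ 7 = -93.71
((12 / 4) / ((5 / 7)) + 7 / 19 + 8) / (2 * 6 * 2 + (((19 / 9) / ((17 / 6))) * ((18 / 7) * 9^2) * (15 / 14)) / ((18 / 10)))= 165767 / 1534915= 0.11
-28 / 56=-1 / 2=-0.50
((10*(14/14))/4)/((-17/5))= -25/34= -0.74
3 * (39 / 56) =117 / 56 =2.09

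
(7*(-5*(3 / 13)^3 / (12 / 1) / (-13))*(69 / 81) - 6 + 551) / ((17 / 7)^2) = 9152697505 / 99049548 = 92.41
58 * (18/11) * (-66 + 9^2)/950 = 1566/1045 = 1.50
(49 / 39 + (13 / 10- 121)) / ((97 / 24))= -184772 / 6305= -29.31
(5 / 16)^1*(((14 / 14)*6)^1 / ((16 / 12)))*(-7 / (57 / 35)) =-3675 / 608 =-6.04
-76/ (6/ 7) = -266/ 3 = -88.67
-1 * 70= -70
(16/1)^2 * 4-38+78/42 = 6915/7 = 987.86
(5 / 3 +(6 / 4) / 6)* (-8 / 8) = -23 / 12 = -1.92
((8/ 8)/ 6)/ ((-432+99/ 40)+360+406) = 20/ 40377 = 0.00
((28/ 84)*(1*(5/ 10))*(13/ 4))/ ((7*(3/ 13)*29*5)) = 0.00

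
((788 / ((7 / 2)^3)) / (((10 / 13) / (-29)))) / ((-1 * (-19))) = -1188304 / 32585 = -36.47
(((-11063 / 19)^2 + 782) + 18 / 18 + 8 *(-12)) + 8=122640864 / 361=339725.39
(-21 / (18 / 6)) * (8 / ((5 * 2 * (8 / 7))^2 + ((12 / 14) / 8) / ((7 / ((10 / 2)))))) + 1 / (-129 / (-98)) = 0.33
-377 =-377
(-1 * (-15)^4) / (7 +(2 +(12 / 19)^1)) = -320625 / 61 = -5256.15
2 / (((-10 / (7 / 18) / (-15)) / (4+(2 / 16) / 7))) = 75 / 16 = 4.69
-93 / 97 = -0.96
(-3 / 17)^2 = 9 / 289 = 0.03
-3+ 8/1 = 5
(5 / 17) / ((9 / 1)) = 0.03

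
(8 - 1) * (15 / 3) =35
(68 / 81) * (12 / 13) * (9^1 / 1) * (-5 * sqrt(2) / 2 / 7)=-680 * sqrt(2) / 273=-3.52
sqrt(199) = 14.11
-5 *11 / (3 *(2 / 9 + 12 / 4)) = -165 / 29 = -5.69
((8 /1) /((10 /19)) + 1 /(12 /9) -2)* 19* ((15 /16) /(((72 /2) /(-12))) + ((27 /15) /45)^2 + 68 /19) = 866.20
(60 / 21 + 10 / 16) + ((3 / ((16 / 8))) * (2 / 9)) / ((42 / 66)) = 673 / 168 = 4.01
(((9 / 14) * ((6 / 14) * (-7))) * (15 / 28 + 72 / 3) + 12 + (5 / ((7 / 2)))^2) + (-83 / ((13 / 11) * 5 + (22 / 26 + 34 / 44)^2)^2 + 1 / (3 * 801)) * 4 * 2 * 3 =-9269820423325727453 / 152850630103044552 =-60.65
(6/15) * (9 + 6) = 6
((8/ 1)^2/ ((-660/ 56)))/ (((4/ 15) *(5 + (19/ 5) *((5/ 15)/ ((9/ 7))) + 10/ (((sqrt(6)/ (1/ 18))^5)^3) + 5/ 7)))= -9835773735629444303907175879016897085213998557817733120/ 3235889638713955644219574997121200538130140181240142869 + 1295598525103364389283561472000 *sqrt(6)/ 3235889638713955644219574997121200538130140181240142869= -3.04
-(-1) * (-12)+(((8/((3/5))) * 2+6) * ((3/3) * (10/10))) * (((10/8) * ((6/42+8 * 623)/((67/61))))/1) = 74483191/402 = 185281.57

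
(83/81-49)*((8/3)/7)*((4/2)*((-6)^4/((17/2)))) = -1989632/357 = -5573.20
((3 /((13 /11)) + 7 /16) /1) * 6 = 1857 /104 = 17.86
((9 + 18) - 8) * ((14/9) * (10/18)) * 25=33250/81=410.49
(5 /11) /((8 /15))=75 /88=0.85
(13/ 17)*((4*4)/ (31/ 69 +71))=0.17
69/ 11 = 6.27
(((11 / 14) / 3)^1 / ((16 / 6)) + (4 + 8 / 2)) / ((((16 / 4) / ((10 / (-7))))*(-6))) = 4535 / 9408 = 0.48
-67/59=-1.14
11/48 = 0.23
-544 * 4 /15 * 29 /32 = -1972 /15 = -131.47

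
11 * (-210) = -2310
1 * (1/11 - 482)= -5301/11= -481.91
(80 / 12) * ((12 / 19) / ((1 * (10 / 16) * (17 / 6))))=768 / 323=2.38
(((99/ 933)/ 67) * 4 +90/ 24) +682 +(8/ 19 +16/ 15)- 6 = 16182393887/ 23754180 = 681.24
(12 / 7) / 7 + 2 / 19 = 326 / 931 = 0.35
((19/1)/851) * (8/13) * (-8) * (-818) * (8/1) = 719.29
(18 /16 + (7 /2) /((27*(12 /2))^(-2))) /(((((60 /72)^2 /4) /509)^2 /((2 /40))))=123368405046408 /3125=39477889614.85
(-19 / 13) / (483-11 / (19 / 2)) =-361 / 119015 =-0.00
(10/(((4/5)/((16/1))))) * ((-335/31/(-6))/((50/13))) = 93.66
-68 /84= -17 /21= -0.81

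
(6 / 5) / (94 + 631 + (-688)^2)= 2 / 790115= 0.00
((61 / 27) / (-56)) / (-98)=61 / 148176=0.00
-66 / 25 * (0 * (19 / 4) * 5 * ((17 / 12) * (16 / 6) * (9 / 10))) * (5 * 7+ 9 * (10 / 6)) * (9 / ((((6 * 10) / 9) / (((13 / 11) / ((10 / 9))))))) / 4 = 0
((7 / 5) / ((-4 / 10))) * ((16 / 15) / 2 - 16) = 812 / 15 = 54.13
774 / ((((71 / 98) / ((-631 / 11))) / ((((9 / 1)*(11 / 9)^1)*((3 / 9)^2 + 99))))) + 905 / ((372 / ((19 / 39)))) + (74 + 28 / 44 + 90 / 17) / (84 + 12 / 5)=-154436206876367777 / 2311472592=-66812908.54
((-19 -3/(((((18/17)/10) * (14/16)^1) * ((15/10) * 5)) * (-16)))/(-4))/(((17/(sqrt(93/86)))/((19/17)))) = 5605 * sqrt(7998)/1565802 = 0.32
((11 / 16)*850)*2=4675 / 4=1168.75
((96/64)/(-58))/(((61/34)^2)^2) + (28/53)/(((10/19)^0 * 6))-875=-55857314191247/63843172851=-874.91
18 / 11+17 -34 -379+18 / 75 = -108384 / 275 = -394.12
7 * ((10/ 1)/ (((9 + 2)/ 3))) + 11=331/ 11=30.09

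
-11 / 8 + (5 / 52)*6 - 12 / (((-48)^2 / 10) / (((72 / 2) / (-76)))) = -6113 / 7904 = -0.77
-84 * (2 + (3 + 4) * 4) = -2520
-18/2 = -9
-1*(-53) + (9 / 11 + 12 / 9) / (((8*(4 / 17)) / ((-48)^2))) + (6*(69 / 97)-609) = 2221198 / 1067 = 2081.72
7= 7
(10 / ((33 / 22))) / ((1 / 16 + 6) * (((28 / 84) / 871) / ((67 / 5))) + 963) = 18674240 / 2697494453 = 0.01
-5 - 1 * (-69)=64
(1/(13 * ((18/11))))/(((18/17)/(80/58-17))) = -28237/40716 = -0.69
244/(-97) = -244/97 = -2.52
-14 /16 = -7 /8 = -0.88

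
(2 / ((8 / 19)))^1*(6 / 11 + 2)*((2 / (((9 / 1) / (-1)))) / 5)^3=-1064 / 1002375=-0.00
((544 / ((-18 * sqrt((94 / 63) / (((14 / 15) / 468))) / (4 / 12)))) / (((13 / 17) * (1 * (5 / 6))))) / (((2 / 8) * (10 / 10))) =-129472 * sqrt(9165) / 5361525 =-2.31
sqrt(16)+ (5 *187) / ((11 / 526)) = 44714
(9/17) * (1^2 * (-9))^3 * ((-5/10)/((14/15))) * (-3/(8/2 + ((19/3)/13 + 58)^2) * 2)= -89813529/247950542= -0.36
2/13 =0.15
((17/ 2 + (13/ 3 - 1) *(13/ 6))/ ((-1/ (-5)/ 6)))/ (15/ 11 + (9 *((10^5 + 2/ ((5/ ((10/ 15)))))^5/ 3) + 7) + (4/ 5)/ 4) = 1313296875/ 83532363755940015840021143855639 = 0.00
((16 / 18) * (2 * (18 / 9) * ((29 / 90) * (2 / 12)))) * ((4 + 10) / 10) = 1624 / 6075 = 0.27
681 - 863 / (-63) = 43766 / 63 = 694.70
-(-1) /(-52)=-1 /52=-0.02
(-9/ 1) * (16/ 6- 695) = 6231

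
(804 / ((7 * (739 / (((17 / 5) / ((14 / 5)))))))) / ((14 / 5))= 17085 / 253477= 0.07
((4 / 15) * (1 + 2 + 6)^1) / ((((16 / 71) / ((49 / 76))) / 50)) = 52185 / 152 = 343.32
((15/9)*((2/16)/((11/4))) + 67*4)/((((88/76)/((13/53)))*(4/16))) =4370171/19239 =227.15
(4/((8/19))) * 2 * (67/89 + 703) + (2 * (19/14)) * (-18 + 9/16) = 132813363/9968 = 13323.97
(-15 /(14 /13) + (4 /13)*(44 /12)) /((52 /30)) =-34945 /4732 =-7.38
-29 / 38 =-0.76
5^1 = 5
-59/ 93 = -0.63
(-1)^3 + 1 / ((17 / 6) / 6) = 19 / 17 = 1.12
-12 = -12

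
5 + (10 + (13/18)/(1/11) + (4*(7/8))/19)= 3955/171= 23.13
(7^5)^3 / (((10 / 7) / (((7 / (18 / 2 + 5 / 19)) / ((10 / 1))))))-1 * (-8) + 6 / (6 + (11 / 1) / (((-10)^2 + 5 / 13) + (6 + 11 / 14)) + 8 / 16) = 1138449768326632647077 / 4533214400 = 251135213972.37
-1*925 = -925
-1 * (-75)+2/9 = 677/9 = 75.22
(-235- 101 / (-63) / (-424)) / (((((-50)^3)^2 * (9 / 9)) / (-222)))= 232264577 / 69562500000000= 0.00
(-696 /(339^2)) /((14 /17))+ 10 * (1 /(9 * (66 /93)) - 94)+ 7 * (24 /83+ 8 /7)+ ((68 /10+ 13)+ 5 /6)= -6667313341187 /7344601110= -907.78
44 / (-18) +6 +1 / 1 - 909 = -8140 / 9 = -904.44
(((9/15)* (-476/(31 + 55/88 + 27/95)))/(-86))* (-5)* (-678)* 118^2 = 5122777726080/1042793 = 4912554.77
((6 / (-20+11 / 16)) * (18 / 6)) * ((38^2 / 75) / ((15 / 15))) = -46208 / 2575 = -17.94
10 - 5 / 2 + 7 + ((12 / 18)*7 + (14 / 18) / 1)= 359 / 18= 19.94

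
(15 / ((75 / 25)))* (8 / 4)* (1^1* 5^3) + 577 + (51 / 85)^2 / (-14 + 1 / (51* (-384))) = 12522858219 / 6854425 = 1826.97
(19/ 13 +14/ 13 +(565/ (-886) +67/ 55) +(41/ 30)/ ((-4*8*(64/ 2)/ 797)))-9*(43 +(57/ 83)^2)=-5217688031829649/ 13406553937920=-389.19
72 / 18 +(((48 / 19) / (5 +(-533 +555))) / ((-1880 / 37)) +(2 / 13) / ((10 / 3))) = 2112769 / 522405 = 4.04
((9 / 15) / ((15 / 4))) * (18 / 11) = 72 / 275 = 0.26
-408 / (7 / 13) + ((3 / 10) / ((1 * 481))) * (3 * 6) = -12755931 / 16835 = -757.70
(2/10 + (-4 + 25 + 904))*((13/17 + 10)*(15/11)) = 2539674/187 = 13581.14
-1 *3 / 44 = -3 / 44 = -0.07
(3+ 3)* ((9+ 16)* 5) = 750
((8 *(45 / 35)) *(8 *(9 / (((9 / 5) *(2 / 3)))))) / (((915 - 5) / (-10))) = -4320 / 637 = -6.78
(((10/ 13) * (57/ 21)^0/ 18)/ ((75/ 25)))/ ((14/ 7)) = 5/ 702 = 0.01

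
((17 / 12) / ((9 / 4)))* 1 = 17 / 27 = 0.63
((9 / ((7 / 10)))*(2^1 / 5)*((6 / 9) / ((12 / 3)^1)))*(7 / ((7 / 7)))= 6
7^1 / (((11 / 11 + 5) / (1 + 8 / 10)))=21 / 10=2.10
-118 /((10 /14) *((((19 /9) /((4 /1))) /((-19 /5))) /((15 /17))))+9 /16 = 1428093 /1360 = 1050.07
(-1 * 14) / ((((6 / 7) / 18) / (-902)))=265188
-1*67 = -67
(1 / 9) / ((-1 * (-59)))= 1 / 531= 0.00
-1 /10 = -0.10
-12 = -12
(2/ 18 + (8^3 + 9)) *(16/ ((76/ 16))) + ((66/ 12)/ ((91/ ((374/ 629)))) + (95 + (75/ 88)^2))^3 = 2667303810577145273337680172229/ 3031248160924115259359232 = 879935.81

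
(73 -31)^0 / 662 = 1 / 662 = 0.00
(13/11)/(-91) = -0.01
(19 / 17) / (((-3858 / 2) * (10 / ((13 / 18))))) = -247 / 5902740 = -0.00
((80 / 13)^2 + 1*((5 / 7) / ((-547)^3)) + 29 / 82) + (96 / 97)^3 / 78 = 38.24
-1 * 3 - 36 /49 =-183 /49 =-3.73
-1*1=-1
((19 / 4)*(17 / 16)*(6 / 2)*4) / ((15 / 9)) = 2907 / 80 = 36.34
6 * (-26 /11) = -156 /11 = -14.18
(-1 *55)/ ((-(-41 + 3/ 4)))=-220/ 161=-1.37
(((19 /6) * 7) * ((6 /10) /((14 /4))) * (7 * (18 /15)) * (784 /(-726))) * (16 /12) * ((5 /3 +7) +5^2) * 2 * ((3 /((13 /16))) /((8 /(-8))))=1348028416 /117975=11426.39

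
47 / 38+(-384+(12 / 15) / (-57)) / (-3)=221003 / 1710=129.24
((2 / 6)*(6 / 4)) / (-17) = -1 / 34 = -0.03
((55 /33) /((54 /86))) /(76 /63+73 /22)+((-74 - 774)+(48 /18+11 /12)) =-190499689 /225756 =-843.83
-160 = -160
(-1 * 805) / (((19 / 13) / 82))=-858130 / 19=-45164.74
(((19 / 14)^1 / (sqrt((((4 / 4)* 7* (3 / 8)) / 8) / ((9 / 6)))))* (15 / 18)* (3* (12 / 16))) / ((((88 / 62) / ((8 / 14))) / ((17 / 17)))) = 8835* sqrt(14) / 15092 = 2.19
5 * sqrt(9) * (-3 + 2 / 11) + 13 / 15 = -41.41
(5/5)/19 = 1/19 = 0.05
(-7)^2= 49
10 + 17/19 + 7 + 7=24.89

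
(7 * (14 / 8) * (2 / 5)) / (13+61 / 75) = 0.35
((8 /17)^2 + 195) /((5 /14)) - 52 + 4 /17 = 715066 /1445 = 494.86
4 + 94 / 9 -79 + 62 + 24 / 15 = -43 / 45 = -0.96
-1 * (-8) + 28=36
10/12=5/6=0.83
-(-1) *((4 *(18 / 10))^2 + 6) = 1446 / 25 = 57.84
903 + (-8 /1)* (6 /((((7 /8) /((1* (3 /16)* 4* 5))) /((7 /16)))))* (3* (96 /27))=-57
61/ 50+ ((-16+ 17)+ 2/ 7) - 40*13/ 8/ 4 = -9621/ 700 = -13.74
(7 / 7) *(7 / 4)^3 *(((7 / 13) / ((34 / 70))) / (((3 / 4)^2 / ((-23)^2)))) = 5587.55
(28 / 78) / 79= 14 / 3081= 0.00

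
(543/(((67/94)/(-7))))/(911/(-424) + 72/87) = 4393287024/1088281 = 4036.91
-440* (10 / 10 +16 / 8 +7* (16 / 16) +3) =-5720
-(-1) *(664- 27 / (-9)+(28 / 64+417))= 17351 / 16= 1084.44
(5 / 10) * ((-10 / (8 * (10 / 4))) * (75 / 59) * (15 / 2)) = -1125 / 472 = -2.38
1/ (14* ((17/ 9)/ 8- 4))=-36/ 1897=-0.02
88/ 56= 1.57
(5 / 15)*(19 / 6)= 1.06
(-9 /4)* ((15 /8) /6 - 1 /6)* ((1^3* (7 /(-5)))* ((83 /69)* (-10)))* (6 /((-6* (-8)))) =-4067 /5888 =-0.69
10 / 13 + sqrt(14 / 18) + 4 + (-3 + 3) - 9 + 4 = -3 / 13 + sqrt(7) / 3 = 0.65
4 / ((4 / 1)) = 1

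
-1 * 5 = -5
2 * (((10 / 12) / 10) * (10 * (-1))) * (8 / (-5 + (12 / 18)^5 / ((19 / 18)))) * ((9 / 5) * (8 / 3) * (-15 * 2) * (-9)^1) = 8864640 / 2501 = 3544.44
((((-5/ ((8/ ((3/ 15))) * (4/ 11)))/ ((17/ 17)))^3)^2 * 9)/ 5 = 15944049/ 5368709120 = 0.00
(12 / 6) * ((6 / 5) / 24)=1 / 10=0.10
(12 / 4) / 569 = 3 / 569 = 0.01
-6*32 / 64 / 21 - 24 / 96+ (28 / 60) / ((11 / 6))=-213 / 1540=-0.14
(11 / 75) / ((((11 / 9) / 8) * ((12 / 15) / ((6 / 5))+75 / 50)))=144 / 325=0.44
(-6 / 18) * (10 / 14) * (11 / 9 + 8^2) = -2935 / 189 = -15.53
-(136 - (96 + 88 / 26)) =-476 / 13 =-36.62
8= 8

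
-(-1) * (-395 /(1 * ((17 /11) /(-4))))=1022.35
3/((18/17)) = 17/6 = 2.83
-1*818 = -818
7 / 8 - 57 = -449 / 8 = -56.12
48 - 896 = -848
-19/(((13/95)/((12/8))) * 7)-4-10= -7963/182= -43.75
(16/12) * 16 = 64/3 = 21.33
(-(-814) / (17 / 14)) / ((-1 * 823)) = -0.81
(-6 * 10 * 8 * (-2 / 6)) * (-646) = -103360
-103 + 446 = 343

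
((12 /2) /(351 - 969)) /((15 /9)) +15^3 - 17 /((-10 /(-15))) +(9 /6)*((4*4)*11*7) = 5353419 /1030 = 5197.49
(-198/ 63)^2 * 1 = 484/ 49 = 9.88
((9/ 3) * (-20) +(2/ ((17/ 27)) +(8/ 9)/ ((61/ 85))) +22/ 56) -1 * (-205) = 39148411/ 261324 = 149.81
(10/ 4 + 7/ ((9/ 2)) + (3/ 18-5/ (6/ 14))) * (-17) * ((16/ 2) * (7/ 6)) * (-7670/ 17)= -14388920/ 27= -532922.96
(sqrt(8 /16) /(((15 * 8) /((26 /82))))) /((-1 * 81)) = -13 * sqrt(2) /797040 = -0.00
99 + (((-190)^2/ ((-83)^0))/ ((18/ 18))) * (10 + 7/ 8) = 785373/ 2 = 392686.50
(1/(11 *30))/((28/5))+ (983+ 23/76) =34525741/35112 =983.30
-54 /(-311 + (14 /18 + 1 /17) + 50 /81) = 74358 /426245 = 0.17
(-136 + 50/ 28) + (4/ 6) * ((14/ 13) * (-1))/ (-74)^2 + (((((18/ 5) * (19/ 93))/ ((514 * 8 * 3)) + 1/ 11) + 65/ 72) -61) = -194.22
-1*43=-43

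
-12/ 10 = -6/ 5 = -1.20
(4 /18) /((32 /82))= 0.57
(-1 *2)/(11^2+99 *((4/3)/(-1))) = 2/11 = 0.18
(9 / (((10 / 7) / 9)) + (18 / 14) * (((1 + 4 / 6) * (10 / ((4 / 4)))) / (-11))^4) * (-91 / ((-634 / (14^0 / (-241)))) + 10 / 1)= 99393564982521 / 156593986780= 634.72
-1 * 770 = -770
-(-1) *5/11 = 5/11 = 0.45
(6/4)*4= 6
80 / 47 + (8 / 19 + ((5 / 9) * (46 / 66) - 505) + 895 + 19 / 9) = 104661908 / 265221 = 394.62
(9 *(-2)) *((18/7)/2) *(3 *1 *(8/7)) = -3888/49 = -79.35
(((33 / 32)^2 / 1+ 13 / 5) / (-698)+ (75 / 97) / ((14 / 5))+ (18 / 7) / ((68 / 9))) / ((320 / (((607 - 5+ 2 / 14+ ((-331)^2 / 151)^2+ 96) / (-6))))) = -1060726915419180293603 / 6320730112809369600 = -167.82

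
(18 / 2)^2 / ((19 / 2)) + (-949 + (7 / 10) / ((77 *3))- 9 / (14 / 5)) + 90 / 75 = -20682832 / 21945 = -942.48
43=43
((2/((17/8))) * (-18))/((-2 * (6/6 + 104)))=48/595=0.08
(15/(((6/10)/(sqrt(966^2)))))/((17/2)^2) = 334.26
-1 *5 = -5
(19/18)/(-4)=-19/72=-0.26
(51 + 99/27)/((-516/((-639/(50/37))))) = 50.10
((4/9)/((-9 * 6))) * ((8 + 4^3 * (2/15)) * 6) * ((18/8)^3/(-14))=93/140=0.66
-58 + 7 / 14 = -115 / 2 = -57.50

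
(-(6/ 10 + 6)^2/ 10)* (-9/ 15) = 3267/ 1250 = 2.61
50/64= 25/32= 0.78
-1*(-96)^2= -9216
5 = 5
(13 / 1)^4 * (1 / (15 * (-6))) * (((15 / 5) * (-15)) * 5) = 142805 / 2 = 71402.50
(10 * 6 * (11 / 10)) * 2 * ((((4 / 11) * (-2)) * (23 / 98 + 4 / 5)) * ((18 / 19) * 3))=-1314144 / 4655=-282.31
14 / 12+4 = 31 / 6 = 5.17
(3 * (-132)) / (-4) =99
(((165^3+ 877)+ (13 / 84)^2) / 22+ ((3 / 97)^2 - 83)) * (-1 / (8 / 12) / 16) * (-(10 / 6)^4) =16941406049676875 / 114721754112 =147673.88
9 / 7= 1.29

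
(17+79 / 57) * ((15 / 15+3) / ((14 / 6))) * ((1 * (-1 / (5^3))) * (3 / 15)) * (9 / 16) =-0.03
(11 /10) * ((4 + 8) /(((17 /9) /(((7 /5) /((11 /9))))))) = 3402 /425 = 8.00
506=506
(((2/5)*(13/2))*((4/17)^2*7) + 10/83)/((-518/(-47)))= 3179503/31063165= 0.10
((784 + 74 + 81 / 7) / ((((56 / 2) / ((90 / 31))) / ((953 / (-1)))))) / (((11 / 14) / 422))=-110159299890 / 2387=-46149685.75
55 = 55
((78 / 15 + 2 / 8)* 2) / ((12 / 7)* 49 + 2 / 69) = 7521 / 57980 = 0.13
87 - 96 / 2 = 39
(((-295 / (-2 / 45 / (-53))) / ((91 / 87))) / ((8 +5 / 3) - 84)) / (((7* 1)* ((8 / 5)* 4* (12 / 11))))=3366606375 / 36365056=92.58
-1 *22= -22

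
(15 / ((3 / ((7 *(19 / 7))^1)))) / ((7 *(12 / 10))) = 475 / 42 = 11.31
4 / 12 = 1 / 3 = 0.33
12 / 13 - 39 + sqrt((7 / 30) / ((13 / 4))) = -495 / 13 + sqrt(2730) / 195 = -37.81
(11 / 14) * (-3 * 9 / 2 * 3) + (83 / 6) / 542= -361901 / 11382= -31.80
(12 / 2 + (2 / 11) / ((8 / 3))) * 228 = 15219 / 11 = 1383.55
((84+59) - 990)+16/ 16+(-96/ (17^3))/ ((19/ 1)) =-78971658/ 93347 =-846.00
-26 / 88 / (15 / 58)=-377 / 330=-1.14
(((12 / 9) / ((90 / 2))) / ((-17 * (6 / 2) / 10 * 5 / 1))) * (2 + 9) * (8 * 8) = -5632 / 6885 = -0.82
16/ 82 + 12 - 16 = -156/ 41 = -3.80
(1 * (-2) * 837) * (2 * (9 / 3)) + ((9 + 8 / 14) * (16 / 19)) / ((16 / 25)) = -1334177 / 133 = -10031.41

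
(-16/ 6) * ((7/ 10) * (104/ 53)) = -2912/ 795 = -3.66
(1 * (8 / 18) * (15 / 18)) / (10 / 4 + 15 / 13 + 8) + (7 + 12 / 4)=82070 / 8181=10.03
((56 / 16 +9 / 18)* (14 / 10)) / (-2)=-14 / 5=-2.80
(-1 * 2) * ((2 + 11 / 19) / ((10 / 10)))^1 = -5.16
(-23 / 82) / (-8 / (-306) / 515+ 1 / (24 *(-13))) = 94238820 / 1059809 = 88.92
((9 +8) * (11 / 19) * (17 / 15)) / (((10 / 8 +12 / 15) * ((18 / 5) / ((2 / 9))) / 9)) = 63580 / 21033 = 3.02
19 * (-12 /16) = -57 /4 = -14.25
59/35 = 1.69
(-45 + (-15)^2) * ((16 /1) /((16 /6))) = 1080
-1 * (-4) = 4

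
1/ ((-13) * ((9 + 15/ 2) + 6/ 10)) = -10/ 2223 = -0.00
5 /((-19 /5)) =-25 /19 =-1.32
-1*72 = -72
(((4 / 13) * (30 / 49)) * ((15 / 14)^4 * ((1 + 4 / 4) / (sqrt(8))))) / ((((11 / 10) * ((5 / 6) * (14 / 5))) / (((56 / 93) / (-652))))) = -3796875 * sqrt(2) / 85010696771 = -0.00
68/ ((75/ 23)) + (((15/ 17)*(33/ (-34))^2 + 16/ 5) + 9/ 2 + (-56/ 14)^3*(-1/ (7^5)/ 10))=727918636541/ 24771837300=29.38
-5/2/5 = -1/2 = -0.50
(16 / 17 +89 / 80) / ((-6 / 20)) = -931 / 136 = -6.85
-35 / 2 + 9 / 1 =-17 / 2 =-8.50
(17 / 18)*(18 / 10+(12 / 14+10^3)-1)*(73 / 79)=874.16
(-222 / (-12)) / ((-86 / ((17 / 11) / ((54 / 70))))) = -22015 / 51084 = -0.43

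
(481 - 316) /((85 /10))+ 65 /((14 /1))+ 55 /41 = 247815 /9758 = 25.40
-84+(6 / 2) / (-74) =-6219 / 74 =-84.04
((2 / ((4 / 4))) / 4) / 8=1 / 16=0.06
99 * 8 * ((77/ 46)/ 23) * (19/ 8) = 144837/ 1058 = 136.90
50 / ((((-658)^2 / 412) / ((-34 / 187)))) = -10300 / 1190651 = -0.01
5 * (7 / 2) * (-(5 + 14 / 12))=-1295 / 12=-107.92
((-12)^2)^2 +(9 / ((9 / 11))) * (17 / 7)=145339 / 7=20762.71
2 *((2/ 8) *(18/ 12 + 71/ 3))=151/ 12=12.58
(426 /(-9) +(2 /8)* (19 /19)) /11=-565 /132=-4.28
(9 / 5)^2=81 / 25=3.24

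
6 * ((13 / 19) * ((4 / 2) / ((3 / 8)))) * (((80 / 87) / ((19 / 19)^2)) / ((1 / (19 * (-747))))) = -8286720 / 29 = -285748.97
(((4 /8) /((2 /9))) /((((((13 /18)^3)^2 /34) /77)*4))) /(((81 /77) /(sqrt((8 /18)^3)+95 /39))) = 1691171880552 /62748517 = 26951.58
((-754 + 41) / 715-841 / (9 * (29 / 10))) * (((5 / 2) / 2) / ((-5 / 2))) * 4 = 427534 / 6435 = 66.44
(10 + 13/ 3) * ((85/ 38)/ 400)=731/ 9120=0.08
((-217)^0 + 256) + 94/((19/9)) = 5729/19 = 301.53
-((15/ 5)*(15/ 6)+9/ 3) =-10.50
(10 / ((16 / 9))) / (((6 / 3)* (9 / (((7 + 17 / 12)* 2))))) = 505 / 96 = 5.26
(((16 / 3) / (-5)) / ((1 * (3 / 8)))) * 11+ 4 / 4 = -30.29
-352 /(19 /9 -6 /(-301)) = -953568 /5773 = -165.18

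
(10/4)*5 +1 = 13.50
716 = 716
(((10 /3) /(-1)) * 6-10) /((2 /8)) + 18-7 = -109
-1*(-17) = 17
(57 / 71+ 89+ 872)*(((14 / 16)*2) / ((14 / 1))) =8536 / 71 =120.23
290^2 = 84100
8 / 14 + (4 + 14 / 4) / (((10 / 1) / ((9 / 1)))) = 205 / 28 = 7.32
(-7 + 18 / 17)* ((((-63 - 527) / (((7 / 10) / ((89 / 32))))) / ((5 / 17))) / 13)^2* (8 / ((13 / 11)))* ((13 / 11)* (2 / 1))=-35731526.02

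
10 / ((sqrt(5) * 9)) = 2 * sqrt(5) / 9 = 0.50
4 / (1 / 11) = 44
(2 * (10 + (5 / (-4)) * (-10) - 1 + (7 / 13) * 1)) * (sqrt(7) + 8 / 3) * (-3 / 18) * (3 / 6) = -382 / 39 - 191 * sqrt(7) / 52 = -19.51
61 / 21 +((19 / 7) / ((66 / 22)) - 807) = -16867 / 21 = -803.19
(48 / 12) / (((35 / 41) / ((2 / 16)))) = 41 / 70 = 0.59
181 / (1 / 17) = 3077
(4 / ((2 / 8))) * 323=5168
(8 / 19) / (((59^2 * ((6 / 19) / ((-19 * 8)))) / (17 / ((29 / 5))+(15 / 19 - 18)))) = 251776 / 302847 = 0.83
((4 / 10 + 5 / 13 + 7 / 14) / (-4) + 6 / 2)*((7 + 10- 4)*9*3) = 37611 / 40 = 940.28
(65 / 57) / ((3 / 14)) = 910 / 171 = 5.32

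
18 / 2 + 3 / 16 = 147 / 16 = 9.19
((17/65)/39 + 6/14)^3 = 460815199424/5587634768625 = 0.08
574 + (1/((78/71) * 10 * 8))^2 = 22350187441/38937600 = 574.00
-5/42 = -0.12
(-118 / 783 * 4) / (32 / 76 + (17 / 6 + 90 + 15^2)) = -17936 / 9469341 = -0.00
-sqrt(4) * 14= -28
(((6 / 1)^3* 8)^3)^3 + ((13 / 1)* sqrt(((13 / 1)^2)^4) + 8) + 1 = 137370551967459378662587345510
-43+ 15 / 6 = -81 / 2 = -40.50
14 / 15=0.93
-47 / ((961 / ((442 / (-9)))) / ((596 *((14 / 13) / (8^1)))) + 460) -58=-947291232 / 16303871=-58.10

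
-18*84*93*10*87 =-122335920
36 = 36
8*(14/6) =56/3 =18.67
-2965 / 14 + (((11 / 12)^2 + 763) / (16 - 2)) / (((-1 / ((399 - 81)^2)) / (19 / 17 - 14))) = 67664302183 / 952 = 71075947.67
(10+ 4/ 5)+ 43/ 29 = 1781/ 145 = 12.28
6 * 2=12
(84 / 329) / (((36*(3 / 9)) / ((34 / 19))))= 34 / 893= 0.04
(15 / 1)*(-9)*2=-270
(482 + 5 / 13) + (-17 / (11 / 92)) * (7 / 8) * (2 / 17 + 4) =-4274 / 143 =-29.89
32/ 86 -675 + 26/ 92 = -1333855/ 1978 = -674.35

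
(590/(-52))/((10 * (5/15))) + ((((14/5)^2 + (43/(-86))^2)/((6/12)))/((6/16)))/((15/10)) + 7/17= 5126123/198900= 25.77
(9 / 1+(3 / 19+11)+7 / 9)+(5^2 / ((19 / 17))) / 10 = 7925 / 342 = 23.17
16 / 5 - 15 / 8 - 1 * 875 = -34947 / 40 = -873.68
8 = 8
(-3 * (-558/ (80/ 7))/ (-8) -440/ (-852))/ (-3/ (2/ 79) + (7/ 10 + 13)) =1212767/ 7143168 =0.17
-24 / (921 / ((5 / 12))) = -10 / 921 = -0.01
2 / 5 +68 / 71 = 482 / 355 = 1.36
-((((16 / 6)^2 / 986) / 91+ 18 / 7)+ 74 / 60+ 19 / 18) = -9812339 / 2018835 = -4.86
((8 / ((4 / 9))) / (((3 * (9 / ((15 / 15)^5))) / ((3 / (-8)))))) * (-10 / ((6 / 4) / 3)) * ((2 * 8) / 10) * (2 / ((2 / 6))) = 48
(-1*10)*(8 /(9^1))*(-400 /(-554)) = -16000 /2493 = -6.42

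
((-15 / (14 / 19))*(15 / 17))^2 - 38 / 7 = 17968129 / 56644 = 317.21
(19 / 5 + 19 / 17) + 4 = 758 / 85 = 8.92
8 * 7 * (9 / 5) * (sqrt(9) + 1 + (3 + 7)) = 7056 / 5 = 1411.20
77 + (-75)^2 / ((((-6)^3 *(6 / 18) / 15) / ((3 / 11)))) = -21349 / 88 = -242.60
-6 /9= -2 /3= -0.67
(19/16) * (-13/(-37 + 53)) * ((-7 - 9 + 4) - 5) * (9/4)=37791/1024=36.91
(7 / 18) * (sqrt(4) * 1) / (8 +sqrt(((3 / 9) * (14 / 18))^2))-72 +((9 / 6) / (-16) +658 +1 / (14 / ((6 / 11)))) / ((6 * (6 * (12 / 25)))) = -8030361905 / 237371904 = -33.83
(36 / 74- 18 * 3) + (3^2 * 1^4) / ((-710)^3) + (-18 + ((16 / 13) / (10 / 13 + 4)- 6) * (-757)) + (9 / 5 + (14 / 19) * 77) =33802416705275263 / 7799954423000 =4333.67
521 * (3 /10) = 1563 /10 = 156.30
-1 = -1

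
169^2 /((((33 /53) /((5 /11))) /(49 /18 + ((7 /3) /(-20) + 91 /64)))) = 17557789067 /209088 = 83973.20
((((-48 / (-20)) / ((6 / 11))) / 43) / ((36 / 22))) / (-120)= -121 / 232200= -0.00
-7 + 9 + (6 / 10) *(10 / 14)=17 / 7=2.43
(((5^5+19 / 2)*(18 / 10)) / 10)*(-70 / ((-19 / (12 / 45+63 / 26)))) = 138099801 / 24700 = 5591.09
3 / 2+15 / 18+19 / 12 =47 / 12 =3.92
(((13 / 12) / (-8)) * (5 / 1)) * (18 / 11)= -195 / 176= -1.11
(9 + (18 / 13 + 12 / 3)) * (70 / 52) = 6545 / 338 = 19.36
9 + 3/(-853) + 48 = 48618/853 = 57.00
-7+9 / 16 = -103 / 16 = -6.44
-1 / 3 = -0.33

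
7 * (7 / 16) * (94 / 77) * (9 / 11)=3.06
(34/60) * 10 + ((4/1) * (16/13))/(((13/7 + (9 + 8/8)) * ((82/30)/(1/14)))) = 753503/132717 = 5.68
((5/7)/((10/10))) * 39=195/7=27.86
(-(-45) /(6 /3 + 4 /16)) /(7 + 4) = 20 /11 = 1.82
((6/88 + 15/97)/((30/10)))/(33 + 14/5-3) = 1585/699952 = 0.00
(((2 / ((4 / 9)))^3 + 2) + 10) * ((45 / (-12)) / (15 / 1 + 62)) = -1125 / 224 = -5.02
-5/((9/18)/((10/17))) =-100/17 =-5.88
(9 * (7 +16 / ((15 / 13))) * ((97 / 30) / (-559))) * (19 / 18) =-576859 / 503100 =-1.15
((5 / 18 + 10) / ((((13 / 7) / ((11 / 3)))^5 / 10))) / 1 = 2503775345225 / 812017791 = 3083.40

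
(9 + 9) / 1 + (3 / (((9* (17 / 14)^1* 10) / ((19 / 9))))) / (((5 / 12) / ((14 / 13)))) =18.15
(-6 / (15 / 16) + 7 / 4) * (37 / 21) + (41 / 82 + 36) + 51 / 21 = 4303 / 140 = 30.74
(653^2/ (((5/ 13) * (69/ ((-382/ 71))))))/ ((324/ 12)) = -2117547094/ 661365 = -3201.78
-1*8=-8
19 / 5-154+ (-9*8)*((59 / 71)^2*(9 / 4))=-6605401 / 25205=-262.07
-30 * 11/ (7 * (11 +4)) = -22/ 7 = -3.14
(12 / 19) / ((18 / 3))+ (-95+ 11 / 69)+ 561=611273 / 1311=466.26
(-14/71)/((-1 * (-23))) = -14/1633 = -0.01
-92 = -92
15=15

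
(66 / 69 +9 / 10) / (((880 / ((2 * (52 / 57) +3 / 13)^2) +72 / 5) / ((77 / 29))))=76263793991 / 3445671958992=0.02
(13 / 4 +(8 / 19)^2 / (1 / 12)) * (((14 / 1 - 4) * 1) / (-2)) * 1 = -38825 / 1444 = -26.89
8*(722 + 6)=5824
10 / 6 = 5 / 3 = 1.67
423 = 423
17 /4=4.25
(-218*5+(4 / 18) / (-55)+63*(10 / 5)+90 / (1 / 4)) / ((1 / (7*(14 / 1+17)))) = -64879094 / 495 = -131068.88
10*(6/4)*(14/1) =210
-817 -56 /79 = -64599 /79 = -817.71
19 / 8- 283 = -2245 / 8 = -280.62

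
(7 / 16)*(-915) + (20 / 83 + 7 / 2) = -396.57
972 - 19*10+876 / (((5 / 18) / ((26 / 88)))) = 94256 / 55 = 1713.75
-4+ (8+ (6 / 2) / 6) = 9 / 2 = 4.50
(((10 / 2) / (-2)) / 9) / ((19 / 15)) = -0.22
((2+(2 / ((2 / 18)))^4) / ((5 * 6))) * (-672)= -11757536 / 5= -2351507.20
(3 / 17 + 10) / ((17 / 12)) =2076 / 289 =7.18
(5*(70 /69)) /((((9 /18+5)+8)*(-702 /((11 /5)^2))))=-1694 /653913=-0.00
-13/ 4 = -3.25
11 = 11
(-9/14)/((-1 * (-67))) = -9/938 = -0.01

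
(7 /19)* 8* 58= 3248 /19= 170.95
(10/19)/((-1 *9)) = -10/171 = -0.06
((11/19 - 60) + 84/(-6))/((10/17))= -4743/38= -124.82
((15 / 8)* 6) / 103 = 45 / 412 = 0.11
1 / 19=0.05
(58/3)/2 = 29/3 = 9.67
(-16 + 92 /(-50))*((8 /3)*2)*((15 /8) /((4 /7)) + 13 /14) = -210289 /525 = -400.55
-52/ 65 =-4/ 5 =-0.80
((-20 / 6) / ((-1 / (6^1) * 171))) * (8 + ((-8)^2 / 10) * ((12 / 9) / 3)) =1952 / 1539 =1.27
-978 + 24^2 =-402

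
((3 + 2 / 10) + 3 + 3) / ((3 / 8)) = 368 / 15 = 24.53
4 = 4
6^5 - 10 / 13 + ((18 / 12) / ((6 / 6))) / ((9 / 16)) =303338 / 39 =7777.90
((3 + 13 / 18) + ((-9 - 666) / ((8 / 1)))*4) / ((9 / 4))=-12016 / 81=-148.35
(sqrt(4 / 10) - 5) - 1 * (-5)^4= -630+sqrt(10) / 5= -629.37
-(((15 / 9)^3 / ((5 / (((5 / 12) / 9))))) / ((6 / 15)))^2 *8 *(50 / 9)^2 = -244140625 / 86093442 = -2.84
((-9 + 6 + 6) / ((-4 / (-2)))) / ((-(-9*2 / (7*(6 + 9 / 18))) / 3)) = 11.38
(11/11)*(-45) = -45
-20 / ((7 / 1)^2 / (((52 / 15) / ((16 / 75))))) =-325 / 49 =-6.63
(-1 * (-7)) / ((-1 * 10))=-7 / 10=-0.70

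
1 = 1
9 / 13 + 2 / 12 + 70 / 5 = 1159 / 78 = 14.86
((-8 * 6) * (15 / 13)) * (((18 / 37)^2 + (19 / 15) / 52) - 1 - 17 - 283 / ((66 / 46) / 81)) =2254443030948 / 2544971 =885842.33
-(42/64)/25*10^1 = -0.26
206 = 206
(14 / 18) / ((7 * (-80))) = -1 / 720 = -0.00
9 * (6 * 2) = 108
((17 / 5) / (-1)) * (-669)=11373 / 5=2274.60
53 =53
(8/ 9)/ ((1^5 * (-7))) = -0.13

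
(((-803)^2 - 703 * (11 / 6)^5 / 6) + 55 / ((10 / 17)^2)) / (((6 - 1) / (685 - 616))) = 3447516669553 / 388800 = 8867069.62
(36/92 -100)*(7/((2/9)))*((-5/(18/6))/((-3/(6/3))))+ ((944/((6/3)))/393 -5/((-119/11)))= -3748222886/1075641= -3484.64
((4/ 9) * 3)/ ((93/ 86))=344/ 279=1.23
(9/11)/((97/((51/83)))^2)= 23409/713004611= 0.00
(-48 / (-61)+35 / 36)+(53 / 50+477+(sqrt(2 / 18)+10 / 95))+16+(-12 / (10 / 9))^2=127862719 / 208620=612.90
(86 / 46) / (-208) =-43 / 4784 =-0.01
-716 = -716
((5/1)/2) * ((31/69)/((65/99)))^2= 1.17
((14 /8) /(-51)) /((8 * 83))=-7 /135456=-0.00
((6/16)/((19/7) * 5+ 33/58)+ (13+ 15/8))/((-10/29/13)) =-258017669/459280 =-561.79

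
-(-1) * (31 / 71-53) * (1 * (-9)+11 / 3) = 19904 / 71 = 280.34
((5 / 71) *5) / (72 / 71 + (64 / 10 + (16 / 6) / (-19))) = 0.05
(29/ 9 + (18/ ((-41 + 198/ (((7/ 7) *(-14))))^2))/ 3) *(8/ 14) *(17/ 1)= 73500010/ 2346687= 31.32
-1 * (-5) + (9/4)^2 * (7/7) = 161/16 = 10.06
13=13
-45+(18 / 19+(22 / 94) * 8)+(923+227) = 989283 / 893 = 1107.82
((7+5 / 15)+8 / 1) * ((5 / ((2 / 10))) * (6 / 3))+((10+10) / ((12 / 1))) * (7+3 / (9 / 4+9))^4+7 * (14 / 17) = 2798552987 / 516375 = 5419.61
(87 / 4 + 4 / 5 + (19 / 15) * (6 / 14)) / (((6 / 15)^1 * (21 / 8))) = 21.99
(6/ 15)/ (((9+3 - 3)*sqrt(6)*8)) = 0.00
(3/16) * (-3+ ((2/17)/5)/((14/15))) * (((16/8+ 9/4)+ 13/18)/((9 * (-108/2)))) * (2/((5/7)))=10561/660960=0.02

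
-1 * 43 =-43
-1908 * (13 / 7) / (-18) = 1378 / 7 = 196.86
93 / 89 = 1.04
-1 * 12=-12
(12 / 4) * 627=1881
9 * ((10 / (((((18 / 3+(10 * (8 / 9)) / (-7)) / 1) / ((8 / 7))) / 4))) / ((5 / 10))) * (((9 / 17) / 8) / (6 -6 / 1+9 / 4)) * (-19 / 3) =-82080 / 2533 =-32.40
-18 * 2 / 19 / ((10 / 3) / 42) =-2268 / 95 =-23.87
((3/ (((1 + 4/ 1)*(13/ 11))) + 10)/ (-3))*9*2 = -4098/ 65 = -63.05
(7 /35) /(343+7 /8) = 8 /13755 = 0.00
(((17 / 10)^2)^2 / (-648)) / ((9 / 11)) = -918731 / 58320000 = -0.02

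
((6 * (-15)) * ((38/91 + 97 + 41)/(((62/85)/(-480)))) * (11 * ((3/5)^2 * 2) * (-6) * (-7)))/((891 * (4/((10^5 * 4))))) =123340032000000/403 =306054669975.19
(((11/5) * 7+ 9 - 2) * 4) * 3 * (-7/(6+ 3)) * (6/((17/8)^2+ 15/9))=-1204224/5935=-202.90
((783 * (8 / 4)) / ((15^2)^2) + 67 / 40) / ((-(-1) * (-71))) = -25589 / 1065000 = -0.02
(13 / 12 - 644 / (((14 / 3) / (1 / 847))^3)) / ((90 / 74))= 2864318967365 / 3215659578516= 0.89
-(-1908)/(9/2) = 424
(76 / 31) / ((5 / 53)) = 25.99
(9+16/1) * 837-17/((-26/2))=272042/13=20926.31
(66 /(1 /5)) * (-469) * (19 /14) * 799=-167825955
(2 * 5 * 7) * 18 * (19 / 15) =1596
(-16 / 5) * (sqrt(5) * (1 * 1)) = -16 * sqrt(5) / 5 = -7.16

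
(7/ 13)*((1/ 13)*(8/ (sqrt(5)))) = 56*sqrt(5)/ 845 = 0.15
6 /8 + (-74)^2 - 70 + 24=21723 /4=5430.75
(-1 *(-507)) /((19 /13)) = 6591 /19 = 346.89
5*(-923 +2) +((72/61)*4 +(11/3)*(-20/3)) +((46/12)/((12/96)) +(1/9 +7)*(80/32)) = -279153/61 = -4576.28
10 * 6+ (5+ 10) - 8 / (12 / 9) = 69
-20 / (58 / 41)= -410 / 29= -14.14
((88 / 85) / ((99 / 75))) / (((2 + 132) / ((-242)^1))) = -4840 / 3417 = -1.42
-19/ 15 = -1.27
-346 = -346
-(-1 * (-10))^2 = -100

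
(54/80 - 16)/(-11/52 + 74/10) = -7969/3738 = -2.13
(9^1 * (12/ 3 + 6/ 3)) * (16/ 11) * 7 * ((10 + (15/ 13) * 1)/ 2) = 438480/ 143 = 3066.29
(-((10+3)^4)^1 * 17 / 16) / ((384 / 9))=-1456611 / 2048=-711.24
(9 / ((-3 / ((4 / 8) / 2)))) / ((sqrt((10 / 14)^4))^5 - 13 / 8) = 1694851494 / 3594053237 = 0.47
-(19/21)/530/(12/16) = -38/16695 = -0.00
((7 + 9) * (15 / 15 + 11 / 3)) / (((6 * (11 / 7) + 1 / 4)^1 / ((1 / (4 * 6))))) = 784 / 2439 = 0.32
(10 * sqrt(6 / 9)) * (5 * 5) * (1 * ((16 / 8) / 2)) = 250 * sqrt(6) / 3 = 204.12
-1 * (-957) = 957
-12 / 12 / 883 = -1 / 883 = -0.00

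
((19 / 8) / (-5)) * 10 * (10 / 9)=-95 / 18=-5.28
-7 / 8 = -0.88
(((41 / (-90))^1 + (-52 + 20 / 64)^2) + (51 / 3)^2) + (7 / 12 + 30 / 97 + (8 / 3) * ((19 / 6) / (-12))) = 9923976847 / 3352320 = 2960.33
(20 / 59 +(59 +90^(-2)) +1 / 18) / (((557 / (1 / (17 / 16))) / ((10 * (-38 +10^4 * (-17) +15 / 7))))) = -270279426175672 / 1583832285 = -170649.02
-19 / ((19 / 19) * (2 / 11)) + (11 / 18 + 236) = 1189 / 9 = 132.11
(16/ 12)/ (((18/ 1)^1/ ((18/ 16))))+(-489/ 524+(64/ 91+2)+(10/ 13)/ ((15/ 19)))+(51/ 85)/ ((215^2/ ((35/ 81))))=42072691697/ 14878302075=2.83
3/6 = 1/2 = 0.50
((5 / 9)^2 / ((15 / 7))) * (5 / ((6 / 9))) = 175 / 162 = 1.08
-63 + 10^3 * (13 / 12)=3061 / 3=1020.33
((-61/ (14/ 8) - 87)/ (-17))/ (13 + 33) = 853/ 5474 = 0.16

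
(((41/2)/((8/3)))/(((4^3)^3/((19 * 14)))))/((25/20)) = 16359/2621440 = 0.01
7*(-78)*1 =-546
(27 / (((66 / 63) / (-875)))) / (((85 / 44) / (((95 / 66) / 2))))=-3142125 / 374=-8401.40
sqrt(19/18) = 1.03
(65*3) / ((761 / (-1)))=-195 / 761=-0.26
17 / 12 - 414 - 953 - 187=-18631 / 12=-1552.58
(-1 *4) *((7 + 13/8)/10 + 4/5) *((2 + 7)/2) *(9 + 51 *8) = -499149/40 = -12478.72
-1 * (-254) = 254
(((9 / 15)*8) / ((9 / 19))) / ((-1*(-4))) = 38 / 15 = 2.53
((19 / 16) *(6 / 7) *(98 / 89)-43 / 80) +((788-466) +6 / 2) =2318153 / 7120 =325.58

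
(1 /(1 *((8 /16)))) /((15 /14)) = 1.87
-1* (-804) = 804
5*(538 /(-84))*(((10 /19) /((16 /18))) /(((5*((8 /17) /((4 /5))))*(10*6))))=-4573 /42560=-0.11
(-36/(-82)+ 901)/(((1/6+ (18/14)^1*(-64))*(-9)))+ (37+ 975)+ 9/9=1014.22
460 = 460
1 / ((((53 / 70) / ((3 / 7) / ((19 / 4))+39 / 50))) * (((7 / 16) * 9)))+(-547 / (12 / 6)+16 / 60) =-272.94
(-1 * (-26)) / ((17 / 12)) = 312 / 17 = 18.35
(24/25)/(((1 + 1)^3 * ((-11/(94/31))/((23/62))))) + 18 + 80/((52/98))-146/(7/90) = -41085015163/24049025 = -1708.39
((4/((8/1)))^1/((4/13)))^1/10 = 13/80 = 0.16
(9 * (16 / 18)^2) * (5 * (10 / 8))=44.44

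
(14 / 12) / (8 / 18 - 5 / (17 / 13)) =-357 / 1034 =-0.35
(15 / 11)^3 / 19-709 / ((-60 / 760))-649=632108680 / 75867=8331.80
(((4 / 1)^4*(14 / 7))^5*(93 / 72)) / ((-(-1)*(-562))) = -68169720922112 / 843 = -80865623869.65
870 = 870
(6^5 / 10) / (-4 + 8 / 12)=-5832 / 25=-233.28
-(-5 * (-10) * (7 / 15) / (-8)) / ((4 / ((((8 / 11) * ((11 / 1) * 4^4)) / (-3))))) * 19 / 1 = -85120 / 9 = -9457.78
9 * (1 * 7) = 63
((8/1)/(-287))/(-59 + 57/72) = 192/400939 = 0.00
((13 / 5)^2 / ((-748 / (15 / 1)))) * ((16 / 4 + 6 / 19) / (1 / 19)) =-20787 / 1870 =-11.12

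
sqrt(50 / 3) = 5 * sqrt(6) / 3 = 4.08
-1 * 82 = -82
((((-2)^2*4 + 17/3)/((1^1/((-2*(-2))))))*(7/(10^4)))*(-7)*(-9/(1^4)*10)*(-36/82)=-17199/1025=-16.78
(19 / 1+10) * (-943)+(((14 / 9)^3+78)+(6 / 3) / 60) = -198763327 / 7290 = -27265.20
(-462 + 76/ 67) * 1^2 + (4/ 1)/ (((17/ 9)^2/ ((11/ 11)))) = -8902034/ 19363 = -459.74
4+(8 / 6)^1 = 16 / 3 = 5.33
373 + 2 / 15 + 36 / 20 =374.93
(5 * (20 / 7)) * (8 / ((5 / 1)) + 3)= 460 / 7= 65.71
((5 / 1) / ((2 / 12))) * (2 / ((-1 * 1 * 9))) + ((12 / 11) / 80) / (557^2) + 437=88116920989 / 204764340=430.33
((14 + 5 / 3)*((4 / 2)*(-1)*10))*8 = -7520 / 3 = -2506.67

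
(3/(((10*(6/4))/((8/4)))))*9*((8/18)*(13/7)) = 104/35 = 2.97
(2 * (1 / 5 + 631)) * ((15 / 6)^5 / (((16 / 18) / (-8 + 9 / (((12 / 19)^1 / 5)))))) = 1122845625 / 128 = 8772231.45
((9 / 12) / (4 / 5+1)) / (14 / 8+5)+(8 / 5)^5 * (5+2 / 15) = 68202797 / 1265625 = 53.89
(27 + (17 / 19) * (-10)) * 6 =2058 / 19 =108.32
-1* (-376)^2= -141376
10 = 10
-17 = -17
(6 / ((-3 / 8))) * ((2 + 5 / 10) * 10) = -400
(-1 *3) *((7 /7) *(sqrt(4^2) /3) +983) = -2953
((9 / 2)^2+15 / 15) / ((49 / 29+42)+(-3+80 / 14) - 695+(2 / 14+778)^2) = 120785 / 3438011224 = 0.00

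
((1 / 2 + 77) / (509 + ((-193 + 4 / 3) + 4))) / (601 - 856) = -31 / 32776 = -0.00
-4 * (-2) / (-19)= -8 / 19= -0.42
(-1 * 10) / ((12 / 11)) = -9.17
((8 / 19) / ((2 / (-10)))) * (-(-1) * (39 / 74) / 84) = -65 / 4921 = -0.01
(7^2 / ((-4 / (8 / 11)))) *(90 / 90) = -98 / 11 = -8.91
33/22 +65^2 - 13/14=29579/7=4225.57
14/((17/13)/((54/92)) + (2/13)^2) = 31941/5137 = 6.22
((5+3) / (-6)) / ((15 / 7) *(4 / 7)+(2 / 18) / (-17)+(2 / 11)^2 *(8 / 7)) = -1209516 / 1139123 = -1.06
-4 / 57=-0.07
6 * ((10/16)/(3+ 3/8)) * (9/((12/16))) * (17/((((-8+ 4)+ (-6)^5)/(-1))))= 34/1167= 0.03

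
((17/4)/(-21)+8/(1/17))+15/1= 12667/84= 150.80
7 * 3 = 21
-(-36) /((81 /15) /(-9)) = -60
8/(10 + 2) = 2/3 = 0.67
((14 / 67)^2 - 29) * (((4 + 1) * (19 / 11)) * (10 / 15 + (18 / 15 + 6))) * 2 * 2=-1165705480 / 148137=-7869.10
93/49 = 1.90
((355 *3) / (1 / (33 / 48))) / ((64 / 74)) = 433455 / 512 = 846.59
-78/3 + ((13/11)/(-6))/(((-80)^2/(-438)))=-25.99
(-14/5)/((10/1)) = -7/25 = -0.28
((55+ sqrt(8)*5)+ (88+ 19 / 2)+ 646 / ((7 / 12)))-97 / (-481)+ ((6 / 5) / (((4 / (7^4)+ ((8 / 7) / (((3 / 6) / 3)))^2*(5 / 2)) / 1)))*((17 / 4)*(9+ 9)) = 1275.05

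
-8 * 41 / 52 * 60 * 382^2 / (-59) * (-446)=-417475817.05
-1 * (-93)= 93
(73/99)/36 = 73/3564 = 0.02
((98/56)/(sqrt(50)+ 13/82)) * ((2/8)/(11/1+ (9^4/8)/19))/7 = -10127/2766543223+ 319390 * sqrt(2)/2766543223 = 0.00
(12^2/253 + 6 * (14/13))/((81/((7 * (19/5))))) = 2.31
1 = 1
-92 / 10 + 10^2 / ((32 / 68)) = 203.30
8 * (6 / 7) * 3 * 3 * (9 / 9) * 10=4320 / 7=617.14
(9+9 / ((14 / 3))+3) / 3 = 65 / 14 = 4.64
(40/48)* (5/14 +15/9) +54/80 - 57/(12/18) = -209509/2520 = -83.14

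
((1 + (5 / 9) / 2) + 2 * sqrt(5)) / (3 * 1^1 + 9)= 23 / 216 + sqrt(5) / 6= 0.48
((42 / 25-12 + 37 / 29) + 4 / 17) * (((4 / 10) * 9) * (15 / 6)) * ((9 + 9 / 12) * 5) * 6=-114323157 / 4930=-23189.28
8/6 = 4/3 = 1.33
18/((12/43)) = 129/2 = 64.50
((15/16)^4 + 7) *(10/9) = 2546885/294912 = 8.64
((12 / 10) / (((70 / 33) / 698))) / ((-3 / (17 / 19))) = -391578 / 3325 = -117.77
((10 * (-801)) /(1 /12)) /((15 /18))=-115344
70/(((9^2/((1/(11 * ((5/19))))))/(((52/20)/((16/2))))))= 1729/17820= 0.10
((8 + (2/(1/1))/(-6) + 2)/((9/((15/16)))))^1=145/144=1.01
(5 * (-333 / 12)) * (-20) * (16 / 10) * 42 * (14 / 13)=2610720 / 13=200824.62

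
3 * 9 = 27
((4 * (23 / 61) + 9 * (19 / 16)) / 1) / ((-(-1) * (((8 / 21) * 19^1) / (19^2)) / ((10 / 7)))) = 3392355 / 3904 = 868.94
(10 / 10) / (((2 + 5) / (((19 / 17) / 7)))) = 19 / 833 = 0.02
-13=-13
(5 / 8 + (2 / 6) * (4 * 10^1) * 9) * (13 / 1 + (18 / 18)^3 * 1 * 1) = 6755 / 4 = 1688.75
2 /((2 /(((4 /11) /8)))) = 1 /22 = 0.05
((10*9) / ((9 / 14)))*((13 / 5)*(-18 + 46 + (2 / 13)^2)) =132608 / 13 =10200.62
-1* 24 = -24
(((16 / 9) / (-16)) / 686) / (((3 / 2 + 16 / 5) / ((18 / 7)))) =-10 / 112847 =-0.00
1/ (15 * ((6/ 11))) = 11/ 90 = 0.12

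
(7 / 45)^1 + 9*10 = 4057 / 45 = 90.16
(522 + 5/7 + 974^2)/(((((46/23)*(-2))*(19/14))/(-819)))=5441756229/38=143204111.29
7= 7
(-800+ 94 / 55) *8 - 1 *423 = -374513 / 55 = -6809.33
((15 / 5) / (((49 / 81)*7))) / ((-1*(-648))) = 3 / 2744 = 0.00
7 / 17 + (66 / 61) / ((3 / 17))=6785 / 1037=6.54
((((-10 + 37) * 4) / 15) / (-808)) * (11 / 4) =-99 / 4040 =-0.02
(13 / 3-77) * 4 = -872 / 3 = -290.67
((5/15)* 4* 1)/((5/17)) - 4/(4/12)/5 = 2.13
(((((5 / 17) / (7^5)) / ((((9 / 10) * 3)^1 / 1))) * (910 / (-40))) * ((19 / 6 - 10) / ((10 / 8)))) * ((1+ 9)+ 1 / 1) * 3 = 29315 / 1102059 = 0.03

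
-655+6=-649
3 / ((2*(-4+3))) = -3 / 2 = -1.50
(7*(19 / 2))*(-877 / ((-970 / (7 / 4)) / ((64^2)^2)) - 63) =1712293281209 / 970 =1765250805.37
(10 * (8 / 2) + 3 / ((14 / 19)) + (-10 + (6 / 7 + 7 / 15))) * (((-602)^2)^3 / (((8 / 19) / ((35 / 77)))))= 1818715293402438092.24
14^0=1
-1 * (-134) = 134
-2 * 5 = -10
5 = 5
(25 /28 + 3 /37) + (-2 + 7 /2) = 2563 /1036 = 2.47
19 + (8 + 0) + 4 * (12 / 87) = 799 / 29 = 27.55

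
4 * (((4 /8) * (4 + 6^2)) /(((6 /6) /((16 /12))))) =320 /3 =106.67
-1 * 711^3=-359425431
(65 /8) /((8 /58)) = 1885 /32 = 58.91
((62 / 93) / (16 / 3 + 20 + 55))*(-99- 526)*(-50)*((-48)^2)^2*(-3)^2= 2985984000000 / 241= 12389975103.73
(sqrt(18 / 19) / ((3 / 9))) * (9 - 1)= 72 * sqrt(38) / 19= 23.36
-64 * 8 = -512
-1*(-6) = 6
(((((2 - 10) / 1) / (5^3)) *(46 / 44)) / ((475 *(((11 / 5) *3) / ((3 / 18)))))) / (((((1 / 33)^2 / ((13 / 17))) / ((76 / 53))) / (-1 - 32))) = 78936 / 563125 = 0.14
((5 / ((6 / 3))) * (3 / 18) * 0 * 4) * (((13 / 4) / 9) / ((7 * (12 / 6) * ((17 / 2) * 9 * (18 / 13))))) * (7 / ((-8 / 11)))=0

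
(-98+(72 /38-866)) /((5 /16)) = -58496 /19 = -3078.74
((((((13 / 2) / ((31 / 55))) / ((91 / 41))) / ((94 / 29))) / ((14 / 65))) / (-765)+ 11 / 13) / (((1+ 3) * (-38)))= -50009663 / 9088043328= -0.01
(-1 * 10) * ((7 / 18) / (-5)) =7 / 9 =0.78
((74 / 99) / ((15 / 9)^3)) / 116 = 111 / 79750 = 0.00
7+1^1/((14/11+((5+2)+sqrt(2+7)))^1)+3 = 1251/124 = 10.09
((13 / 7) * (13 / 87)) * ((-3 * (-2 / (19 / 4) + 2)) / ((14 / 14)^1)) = -5070 / 3857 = -1.31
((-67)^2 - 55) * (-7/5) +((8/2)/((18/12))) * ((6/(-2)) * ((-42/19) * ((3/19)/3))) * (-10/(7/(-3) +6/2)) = -11229918/1805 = -6221.56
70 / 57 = 1.23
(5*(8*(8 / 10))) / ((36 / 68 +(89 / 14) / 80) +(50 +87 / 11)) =6702080 / 12256003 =0.55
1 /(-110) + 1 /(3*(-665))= -421 /43890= -0.01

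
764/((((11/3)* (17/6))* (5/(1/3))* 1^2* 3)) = 1.63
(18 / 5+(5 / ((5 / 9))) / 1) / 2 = 63 / 10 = 6.30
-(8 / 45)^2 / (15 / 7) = -448 / 30375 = -0.01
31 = 31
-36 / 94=-18 / 47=-0.38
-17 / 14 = -1.21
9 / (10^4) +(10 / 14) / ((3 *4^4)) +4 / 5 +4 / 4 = 6054149 / 3360000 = 1.80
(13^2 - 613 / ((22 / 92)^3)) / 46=-970.86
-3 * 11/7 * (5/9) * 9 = -165/7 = -23.57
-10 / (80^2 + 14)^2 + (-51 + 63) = 246836371 / 20569698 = 12.00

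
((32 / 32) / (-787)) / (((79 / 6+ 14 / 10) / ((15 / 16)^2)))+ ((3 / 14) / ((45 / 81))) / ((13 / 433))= 12.85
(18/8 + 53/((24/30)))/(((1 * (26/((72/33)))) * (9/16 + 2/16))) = 13152/1573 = 8.36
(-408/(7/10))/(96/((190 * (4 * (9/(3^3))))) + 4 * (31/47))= -1138575/5894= -193.18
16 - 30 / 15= 14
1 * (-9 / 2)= -9 / 2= -4.50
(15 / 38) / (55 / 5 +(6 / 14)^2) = 735 / 20824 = 0.04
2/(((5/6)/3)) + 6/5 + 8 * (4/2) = 122/5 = 24.40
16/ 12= 4/ 3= 1.33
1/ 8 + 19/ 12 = 41/ 24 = 1.71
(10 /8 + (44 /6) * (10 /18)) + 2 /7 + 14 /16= 9805 /1512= 6.48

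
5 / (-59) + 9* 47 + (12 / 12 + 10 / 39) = 976019 / 2301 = 424.17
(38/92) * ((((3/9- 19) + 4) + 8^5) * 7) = 6534290/69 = 94699.86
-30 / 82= -15 / 41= -0.37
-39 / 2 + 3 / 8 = -153 / 8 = -19.12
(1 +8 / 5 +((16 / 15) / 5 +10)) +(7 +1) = 20.81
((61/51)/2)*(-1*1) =-61/102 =-0.60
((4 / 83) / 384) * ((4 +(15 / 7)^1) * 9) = 0.01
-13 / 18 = -0.72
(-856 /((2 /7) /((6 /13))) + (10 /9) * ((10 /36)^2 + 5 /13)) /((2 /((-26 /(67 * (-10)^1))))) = -26199283 /976860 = -26.82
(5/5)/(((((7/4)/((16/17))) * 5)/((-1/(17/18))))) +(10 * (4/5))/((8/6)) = 59538/10115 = 5.89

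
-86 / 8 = -43 / 4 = -10.75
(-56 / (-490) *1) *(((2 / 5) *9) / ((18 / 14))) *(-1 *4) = -32 / 25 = -1.28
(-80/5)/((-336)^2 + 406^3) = -2/8379539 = -0.00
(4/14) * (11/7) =22/49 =0.45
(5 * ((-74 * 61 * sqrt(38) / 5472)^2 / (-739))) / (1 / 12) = -25470245 / 12131424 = -2.10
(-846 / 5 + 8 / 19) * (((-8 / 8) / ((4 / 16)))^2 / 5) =-256544 / 475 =-540.09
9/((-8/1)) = -9/8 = -1.12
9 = 9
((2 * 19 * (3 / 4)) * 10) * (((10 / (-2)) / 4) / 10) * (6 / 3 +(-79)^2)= -1779255 / 8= -222406.88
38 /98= 19 /49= 0.39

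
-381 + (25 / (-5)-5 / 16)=-6181 / 16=-386.31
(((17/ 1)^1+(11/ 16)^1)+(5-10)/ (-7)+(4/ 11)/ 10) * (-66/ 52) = -23.40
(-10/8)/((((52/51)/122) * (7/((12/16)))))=-46665/2912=-16.03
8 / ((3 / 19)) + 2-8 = 134 / 3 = 44.67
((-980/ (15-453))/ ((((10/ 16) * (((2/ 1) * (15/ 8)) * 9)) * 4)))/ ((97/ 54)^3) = 1524096/ 333125645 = 0.00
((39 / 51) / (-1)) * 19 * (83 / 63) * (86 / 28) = -881543 / 14994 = -58.79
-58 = -58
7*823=5761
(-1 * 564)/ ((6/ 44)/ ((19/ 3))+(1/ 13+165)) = -3064776/ 897145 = -3.42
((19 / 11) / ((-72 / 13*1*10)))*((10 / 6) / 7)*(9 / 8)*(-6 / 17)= 247 / 83776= 0.00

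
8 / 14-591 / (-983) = 8069 / 6881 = 1.17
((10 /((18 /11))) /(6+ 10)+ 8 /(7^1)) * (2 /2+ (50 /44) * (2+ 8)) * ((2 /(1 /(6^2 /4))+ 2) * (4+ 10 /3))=522580 /189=2764.97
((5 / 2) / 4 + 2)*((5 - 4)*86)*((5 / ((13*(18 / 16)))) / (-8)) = -9.65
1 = 1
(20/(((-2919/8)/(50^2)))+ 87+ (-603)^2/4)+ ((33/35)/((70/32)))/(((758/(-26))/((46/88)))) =70356922800191/774410700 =90852.21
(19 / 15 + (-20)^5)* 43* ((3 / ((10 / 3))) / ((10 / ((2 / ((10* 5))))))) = -6191997549 / 12500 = -495359.80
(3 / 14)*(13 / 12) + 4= 237 / 56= 4.23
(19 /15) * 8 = 152 /15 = 10.13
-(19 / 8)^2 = -361 / 64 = -5.64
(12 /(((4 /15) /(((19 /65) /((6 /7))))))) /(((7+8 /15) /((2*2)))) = 11970 /1469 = 8.15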